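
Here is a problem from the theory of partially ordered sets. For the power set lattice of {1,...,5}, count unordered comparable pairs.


A comparable pair {a,b} has a < b or b < a in the order.
Count unordered pairs where one element is strictly below the other.
Examples: {{},{1}}, {{},{2}}, {{},{3}}, {{},{4}}, ...
Total comparable pairs: 211


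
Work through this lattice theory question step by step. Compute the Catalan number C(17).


C(n) = C(2n, n) / (n+1).
C(34, 17) = 2333606220
C(17) = 2333606220 / 18 = 129644790


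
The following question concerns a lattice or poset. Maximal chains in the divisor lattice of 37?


A maximal chain goes from the minimum element to a maximal element via cover relations.
Counting all min-to-max paths in the cover graph.
Total maximal chains: 1


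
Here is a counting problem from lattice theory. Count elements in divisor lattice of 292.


Divisors of 292: [1, 2, 4, 73, 146, 292]
Count: 6


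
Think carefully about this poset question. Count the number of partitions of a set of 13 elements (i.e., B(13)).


B(n) = number of set partitions of an n-element set.
B(n) satisfies the recurrence: B(n+1) = sum_k C(n,k)*B(k).
B(13) = 27644437


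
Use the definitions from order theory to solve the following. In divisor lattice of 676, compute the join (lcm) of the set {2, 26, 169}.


In a divisor lattice, join = lcm (least common multiple).
Compute lcm iteratively: start with first element, then lcm(current, next).
Elements: [2, 26, 169]
lcm(2,26) = 26
lcm(26,169) = 338
Final lcm = 338


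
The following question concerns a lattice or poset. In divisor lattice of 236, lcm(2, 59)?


Join=lcm.
gcd(2,59)=1
lcm=118


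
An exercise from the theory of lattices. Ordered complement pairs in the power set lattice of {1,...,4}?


Complement pair (a,b): a meet b = bottom, a join b = top.
Here: A intersect B = {} and A union B = {1,...,4}.
Pairs found: ({},{1,2,3,4}), ({1},{2,3,4}), ({2},{1,3,4}), ({3},{1,2,4}), ... (12 more)
Total ordered pairs: 16


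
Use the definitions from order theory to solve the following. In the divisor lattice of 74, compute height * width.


Height = length of longest chain minus 1; width = size of largest antichain.
A maximum chain: 1 | 37 | 74  (height 2).
A maximum antichain: {2, 37}  (width 2).
Product = 2 * 2 = 4


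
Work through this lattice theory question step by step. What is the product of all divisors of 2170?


Divisors of 2170: [1, 2, 5, 7, 10, 14, 31, 35, 62, 70, 155, 217, 310, 434, 1085, 2170]
Product = n^(d(n)/2) = 2170^(16/2)
Product = 491674710553091424100000000


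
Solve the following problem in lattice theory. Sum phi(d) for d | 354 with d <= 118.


Divisors of 354 up to 118: [1, 2, 3, 6, 59, 118]
phi values: [1, 1, 2, 2, 58, 58]
Sum = 122


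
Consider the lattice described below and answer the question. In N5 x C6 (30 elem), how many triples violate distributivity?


Distributive law: a ^ (b v c) = (a ^ b) v (a ^ c).
Check all 30^3 = 27000 ordered triples (a,b,c).
  e.g. a=(b,0), b=(a,0), c=(c,0): lhs=(b,0) != rhs=(a,0)
  e.g. a=(b,0), b=(a,0), c=(c,1): lhs=(b,0) != rhs=(a,0)
Total violating triples: 432


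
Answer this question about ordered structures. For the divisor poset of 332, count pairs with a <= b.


The order relation is {(a,b) : a <= b}, reflexive so it includes (a,a).
Examples: (1,1), (1,166), (1,2), (1,332), (1,4), ...
Total ordered pairs: 18


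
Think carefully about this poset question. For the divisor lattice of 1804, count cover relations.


A cover relation a -< b holds when a < b with no c strictly between.
Cover relations:
  1 -< 2
  1 -< 11
  1 -< 41
  2 -< 4
  2 -< 22
  2 -< 82
  4 -< 44
  4 -< 164
  ...12 more
Total: 20


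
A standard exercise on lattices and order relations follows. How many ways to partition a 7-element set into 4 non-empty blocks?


S(n,k) = k*S(n-1,k) + S(n-1,k-1).
S(6,4) = 65, S(6,3) = 90
S(7,4) = 4*65 + 90 = 260 + 90
S(7,4) = 350


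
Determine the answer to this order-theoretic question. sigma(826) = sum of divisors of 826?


sigma(n) = sum of divisors.
Divisors of 826: [1, 2, 7, 14, 59, 118, 413, 826]
Sum = 1440


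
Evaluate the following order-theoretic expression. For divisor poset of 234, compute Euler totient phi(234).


phi(n) = n * prod_{p|n} (1 - 1/p).
Prime divisors of 234: [2, 3, 13]
phi(234) = 234 * (1 - 1/2) * (1 - 1/3) * (1 - 1/13)
phi(234) = 72


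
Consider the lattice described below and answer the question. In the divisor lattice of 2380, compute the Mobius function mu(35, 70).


In a divisor lattice, mu(a,b) = mu(b/a) where mu is the classical Mobius function.
b/a = 70/35 = 2
Prime factorization of 2: primes [2]
2 is squarefree with 1 prime factor(s), so mu(2) = (-1)^1 = -1


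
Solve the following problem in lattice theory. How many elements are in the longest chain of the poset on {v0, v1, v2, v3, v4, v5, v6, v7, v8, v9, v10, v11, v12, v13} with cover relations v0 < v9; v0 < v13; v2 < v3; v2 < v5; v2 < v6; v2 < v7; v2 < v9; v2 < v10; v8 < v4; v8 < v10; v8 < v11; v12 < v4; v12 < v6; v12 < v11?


A chain is a totally ordered subset; we count the number of elements in a maximum chain.
Compute, for each element x, the size of the longest chain ending at x:
  v0: 1
  v1: 1
  v2: 1
  v8: 1
  v12: 1
  v3: 2
  ...
A maximum chain: v2 < v3
Number of elements in the longest chain: 2


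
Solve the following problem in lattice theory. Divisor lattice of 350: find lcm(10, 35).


In a divisor lattice, join = lcm (least common multiple).
gcd(10,35) = 5
lcm(10,35) = 10*35/gcd = 350/5 = 70


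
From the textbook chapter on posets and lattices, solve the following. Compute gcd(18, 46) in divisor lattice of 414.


In a divisor lattice, meet = gcd (greatest common divisor).
By Euclidean algorithm or factoring: gcd(18,46) = 2


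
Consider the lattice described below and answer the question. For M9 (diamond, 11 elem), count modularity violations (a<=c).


Modular law: if a <= c then a v (b ^ c) = (a v b) ^ c.
Check all triples (a,b,c) with a <= c among 11 elements.
This lattice is modular (diamonds M_m and their chain-products are modular).
Total violating triples: 0


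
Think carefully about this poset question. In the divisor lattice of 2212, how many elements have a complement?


An element a is complemented if some b has a meet b = bottom, a join b = top.
a is complemented iff gcd(a, n/a)=1, i.e. a is a unitary divisor of 2212.
Complemented elements: 1, 4, 7, 28, 79, 316, ... (2 more)
Count: 8


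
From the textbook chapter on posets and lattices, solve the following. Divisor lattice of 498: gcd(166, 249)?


Meet=gcd.
gcd(166,249)=83


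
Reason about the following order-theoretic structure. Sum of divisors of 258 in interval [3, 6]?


Interval [3,6] in divisors of 258: [3, 6]
Sum = 9


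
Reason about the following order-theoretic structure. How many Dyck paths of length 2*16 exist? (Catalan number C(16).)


C(n) = C(2n, n) / (n+1).
C(32, 16) = 601080390
C(16) = 601080390 / 17 = 35357670


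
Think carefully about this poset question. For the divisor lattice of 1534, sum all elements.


sigma(n) = sum of divisors.
Divisors of 1534: [1, 2, 13, 26, 59, 118, 767, 1534]
Sum = 2520


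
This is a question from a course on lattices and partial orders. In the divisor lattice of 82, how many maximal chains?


A maximal chain goes from the minimum element to a maximal element via cover relations.
Counting all min-to-max paths in the cover graph.
Total maximal chains: 2


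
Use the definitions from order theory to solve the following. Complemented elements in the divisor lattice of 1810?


An element a is complemented if some b has a meet b = bottom, a join b = top.
a is complemented iff gcd(a, n/a)=1, i.e. a is a unitary divisor of 1810.
Complemented elements: 1, 2, 5, 10, 181, 362, ... (2 more)
Count: 8


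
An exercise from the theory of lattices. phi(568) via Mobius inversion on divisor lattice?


phi(n) = n * prod_{p|n} (1 - 1/p).
Prime divisors of 568: [2, 71]
phi(568) = 568 * (1 - 1/2) * (1 - 1/71)
phi(568) = 280


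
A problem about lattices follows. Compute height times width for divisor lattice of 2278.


Height = length of longest chain minus 1; width = size of largest antichain.
A maximum chain: 1 | 67 | 1139 | 2278  (height 3).
A maximum antichain: {2, 17, 67}  (width 3).
Product = 3 * 3 = 9


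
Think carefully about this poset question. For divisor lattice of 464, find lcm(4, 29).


In a divisor lattice, join = lcm (least common multiple).
Compute lcm iteratively: start with first element, then lcm(current, next).
Elements: [4, 29]
lcm(4,29) = 116
Final lcm = 116


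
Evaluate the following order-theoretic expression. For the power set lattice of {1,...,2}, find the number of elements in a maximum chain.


A chain is a totally ordered subset; we count the number of elements in a maximum chain.
Compute, for each element x, the size of the longest chain ending at x:
  {}: 1
  {1}: 2
  {2}: 2
  {1,2}: 3
A maximum chain: {} < {1} < {1,2}
Number of elements in the longest chain: 3


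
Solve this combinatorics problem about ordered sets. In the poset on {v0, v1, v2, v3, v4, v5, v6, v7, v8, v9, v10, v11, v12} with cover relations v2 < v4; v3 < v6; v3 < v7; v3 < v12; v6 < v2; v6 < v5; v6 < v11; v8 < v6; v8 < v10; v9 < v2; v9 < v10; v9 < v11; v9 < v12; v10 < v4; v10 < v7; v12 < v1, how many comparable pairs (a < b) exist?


A comparable pair {a,b} has a < b or b < a in the order.
Count unordered pairs where one element is strictly below the other.
Examples: {v1,v3}, {v1,v9}, {v1,v12}, {v2,v3}, ...
Total comparable pairs: 30


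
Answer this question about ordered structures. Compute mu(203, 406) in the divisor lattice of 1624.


In a divisor lattice, mu(a,b) = mu(b/a) where mu is the classical Mobius function.
b/a = 406/203 = 2
Prime factorization of 2: primes [2]
2 is squarefree with 1 prime factor(s), so mu(2) = (-1)^1 = -1


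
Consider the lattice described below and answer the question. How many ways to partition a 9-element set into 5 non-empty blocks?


S(n,k) = k*S(n-1,k) + S(n-1,k-1).
S(8,5) = 1050, S(8,4) = 1701
S(9,5) = 5*1050 + 1701 = 5250 + 1701
S(9,5) = 6951


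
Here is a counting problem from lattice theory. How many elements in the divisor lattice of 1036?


Divisors of 1036: [1, 2, 4, 7, 14, 28, 37, 74, 148, 259, 518, 1036]
Count: 12


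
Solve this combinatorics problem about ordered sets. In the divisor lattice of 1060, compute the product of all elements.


Divisors of 1060: [1, 2, 4, 5, 10, 20, 53, 106, 212, 265, 530, 1060]
Product = n^(d(n)/2) = 1060^(12/2)
Product = 1418519112256000000


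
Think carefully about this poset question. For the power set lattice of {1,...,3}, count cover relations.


A cover relation a -< b holds when a < b with no c strictly between.
Cover relations:
  {} -< {1}
  {} -< {2}
  {} -< {3}
  {1} -< {1,2}
  {1} -< {1,3}
  {2} -< {1,2}
  {2} -< {2,3}
  {3} -< {1,3}
  ...4 more
Total: 12


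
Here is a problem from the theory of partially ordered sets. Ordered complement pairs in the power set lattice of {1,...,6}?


Complement pair (a,b): a meet b = bottom, a join b = top.
Here: A intersect B = {} and A union B = {1,...,6}.
Pairs found: ({},{1,2,3,4,5,6}), ({1},{2,3,4,5,6}), ({2},{1,3,4,5,6}), ({3},{1,2,4,5,6}), ... (60 more)
Total ordered pairs: 64


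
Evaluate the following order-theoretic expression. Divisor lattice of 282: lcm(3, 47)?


Join=lcm.
gcd(3,47)=1
lcm=141


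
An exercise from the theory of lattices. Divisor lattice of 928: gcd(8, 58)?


Meet=gcd.
gcd(8,58)=2


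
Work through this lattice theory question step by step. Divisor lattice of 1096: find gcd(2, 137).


In a divisor lattice, meet = gcd (greatest common divisor).
By Euclidean algorithm or factoring: gcd(2,137) = 1


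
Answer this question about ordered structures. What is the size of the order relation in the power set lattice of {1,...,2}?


The order relation is {(a,b) : a <= b}, reflexive so it includes (a,a).
Examples: ({},{}), ({},{1,2}), ({},{1}), ({},{2}), ({1,2},{1,2}), ...
Total ordered pairs: 9


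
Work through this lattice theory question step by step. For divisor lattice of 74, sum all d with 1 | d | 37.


Interval [1,37] in divisors of 74: [1, 37]
Sum = 38


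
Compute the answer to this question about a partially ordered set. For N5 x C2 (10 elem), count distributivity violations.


Distributive law: a ^ (b v c) = (a ^ b) v (a ^ c).
Check all 10^3 = 1000 ordered triples (a,b,c).
  e.g. a=(b,0), b=(a,0), c=(c,0): lhs=(b,0) != rhs=(a,0)
  e.g. a=(b,0), b=(a,0), c=(c,1): lhs=(b,0) != rhs=(a,0)
Total violating triples: 16


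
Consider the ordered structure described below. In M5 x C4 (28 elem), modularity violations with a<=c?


Modular law: if a <= c then a v (b ^ c) = (a v b) ^ c.
Check all triples (a,b,c) with a <= c among 28 elements.
This lattice is modular (diamonds M_m and their chain-products are modular).
Total violating triples: 0


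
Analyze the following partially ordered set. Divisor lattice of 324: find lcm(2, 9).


In a divisor lattice, join = lcm (least common multiple).
gcd(2,9) = 1
lcm(2,9) = 2*9/gcd = 18/1 = 18


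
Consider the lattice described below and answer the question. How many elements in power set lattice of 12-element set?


Power set = 2^n.
2^12 = 4096


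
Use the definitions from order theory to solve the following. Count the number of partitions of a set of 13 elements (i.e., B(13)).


B(n) = number of set partitions of an n-element set.
B(n) satisfies the recurrence: B(n+1) = sum_k C(n,k)*B(k).
B(13) = 27644437


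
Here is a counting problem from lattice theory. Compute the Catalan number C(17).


C(n) = C(2n, n) / (n+1).
C(34, 17) = 2333606220
C(17) = 2333606220 / 18 = 129644790


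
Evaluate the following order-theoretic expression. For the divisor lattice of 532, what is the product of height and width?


Height = length of longest chain minus 1; width = size of largest antichain.
A maximum chain: 1 | 19 | 133 | 266 | 532  (height 4).
A maximum antichain: {4, 14, 38, 133}  (width 4).
Product = 4 * 4 = 16


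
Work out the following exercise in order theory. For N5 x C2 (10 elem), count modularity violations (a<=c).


Modular law: if a <= c then a v (b ^ c) = (a v b) ^ c.
Check all triples (a,b,c) with a <= c among 10 elements.
  e.g. a=(a,0), b=(c,0), c=(b,0): lhs=(a,0) != rhs=(b,0)
  e.g. a=(a,0), b=(c,1), c=(b,0): lhs=(a,0) != rhs=(b,0)
Total violating triples: 6


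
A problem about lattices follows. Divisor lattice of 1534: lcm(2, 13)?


Join=lcm.
gcd(2,13)=1
lcm=26


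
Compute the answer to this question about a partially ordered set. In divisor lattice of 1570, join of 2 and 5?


In a divisor lattice, join = lcm (least common multiple).
gcd(2,5) = 1
lcm(2,5) = 2*5/gcd = 10/1 = 10


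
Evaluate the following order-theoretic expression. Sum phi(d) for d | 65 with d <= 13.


Divisors of 65 up to 13: [1, 5, 13]
phi values: [1, 4, 12]
Sum = 17


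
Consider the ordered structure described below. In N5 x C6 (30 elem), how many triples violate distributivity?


Distributive law: a ^ (b v c) = (a ^ b) v (a ^ c).
Check all 30^3 = 27000 ordered triples (a,b,c).
  e.g. a=(b,0), b=(a,0), c=(c,0): lhs=(b,0) != rhs=(a,0)
  e.g. a=(b,0), b=(a,0), c=(c,1): lhs=(b,0) != rhs=(a,0)
Total violating triples: 432


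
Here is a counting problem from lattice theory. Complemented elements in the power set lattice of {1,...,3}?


An element a is complemented if some b has a meet b = bottom, a join b = top.
every subset A has complement S\A, so all elements are complemented.
Complemented elements: {}, {1}, {2}, {3}, {1,2}, {1,3}, ... (2 more)
Count: 8


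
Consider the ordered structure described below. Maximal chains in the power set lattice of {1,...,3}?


A maximal chain goes from the minimum element to a maximal element via cover relations.
Counting all min-to-max paths in the cover graph.
Total maximal chains: 6


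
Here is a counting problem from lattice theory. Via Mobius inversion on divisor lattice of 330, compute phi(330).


phi(n) = n * prod_{p|n} (1 - 1/p).
Prime divisors of 330: [2, 3, 5, 11]
phi(330) = 330 * (1 - 1/2) * (1 - 1/3) * (1 - 1/5) * (1 - 1/11)
phi(330) = 80


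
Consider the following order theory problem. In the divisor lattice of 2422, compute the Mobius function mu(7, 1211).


In a divisor lattice, mu(a,b) = mu(b/a) where mu is the classical Mobius function.
b/a = 1211/7 = 173
Prime factorization of 173: primes [173]
173 is squarefree with 1 prime factor(s), so mu(173) = (-1)^1 = -1


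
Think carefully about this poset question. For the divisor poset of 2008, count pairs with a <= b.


The order relation is {(a,b) : a <= b}, reflexive so it includes (a,a).
Examples: (1,1), (1,1004), (1,2), (1,2008), (1,251), ...
Total ordered pairs: 30


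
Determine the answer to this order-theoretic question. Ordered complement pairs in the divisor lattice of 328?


Complement pair (a,b): a meet b = bottom, a join b = top.
Here: gcd(a,b)=1 and lcm(a,b)=328, i.e. a*b=328 with a,b coprime.
Pairs found: (1,328), (8,41), (41,8), (328,1)
Total ordered pairs: 4


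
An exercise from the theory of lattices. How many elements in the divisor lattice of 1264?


Divisors of 1264: [1, 2, 4, 8, 16, 79, 158, 316, 632, 1264]
Count: 10


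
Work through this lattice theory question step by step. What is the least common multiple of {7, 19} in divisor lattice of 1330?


In a divisor lattice, join = lcm (least common multiple).
Compute lcm iteratively: start with first element, then lcm(current, next).
Elements: [7, 19]
lcm(7,19) = 133
Final lcm = 133


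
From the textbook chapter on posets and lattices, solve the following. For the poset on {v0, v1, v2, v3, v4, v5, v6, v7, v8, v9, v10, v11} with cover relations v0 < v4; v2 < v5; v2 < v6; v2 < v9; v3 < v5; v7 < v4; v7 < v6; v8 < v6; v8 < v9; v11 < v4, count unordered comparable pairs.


A comparable pair {a,b} has a < b or b < a in the order.
Count unordered pairs where one element is strictly below the other.
Examples: {v0,v4}, {v2,v5}, {v2,v6}, {v2,v9}, ...
Total comparable pairs: 10


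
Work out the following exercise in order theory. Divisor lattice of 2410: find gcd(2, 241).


In a divisor lattice, meet = gcd (greatest common divisor).
By Euclidean algorithm or factoring: gcd(2,241) = 1


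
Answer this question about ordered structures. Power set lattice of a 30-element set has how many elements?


Power set = 2^n.
2^30 = 1073741824


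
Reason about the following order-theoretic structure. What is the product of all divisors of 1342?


Divisors of 1342: [1, 2, 11, 22, 61, 122, 671, 1342]
Product = n^(d(n)/2) = 1342^(8/2)
Product = 3243471329296


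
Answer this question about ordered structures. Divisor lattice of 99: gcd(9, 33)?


Meet=gcd.
gcd(9,33)=3


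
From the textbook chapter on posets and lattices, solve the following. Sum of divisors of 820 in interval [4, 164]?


Interval [4,164] in divisors of 820: [4, 164]
Sum = 168


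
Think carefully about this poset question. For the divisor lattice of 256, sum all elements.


sigma(n) = sum of divisors.
Divisors of 256: [1, 2, 4, 8, 16, 32, 64, 128, 256]
Sum = 511


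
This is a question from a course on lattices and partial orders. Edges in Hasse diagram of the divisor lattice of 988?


A cover relation a -< b holds when a < b with no c strictly between.
Cover relations:
  1 -< 2
  1 -< 13
  1 -< 19
  2 -< 4
  2 -< 26
  2 -< 38
  4 -< 52
  4 -< 76
  ...12 more
Total: 20


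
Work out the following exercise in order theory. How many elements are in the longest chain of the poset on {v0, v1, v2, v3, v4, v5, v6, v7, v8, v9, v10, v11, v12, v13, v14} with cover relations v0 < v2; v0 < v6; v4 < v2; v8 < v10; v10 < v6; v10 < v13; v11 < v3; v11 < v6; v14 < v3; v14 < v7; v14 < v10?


A chain is a totally ordered subset; we count the number of elements in a maximum chain.
Compute, for each element x, the size of the longest chain ending at x:
  v0: 1
  v1: 1
  v4: 1
  v5: 1
  v8: 1
  v9: 1
  ...
A maximum chain: v8 < v10 < v6
Number of elements in the longest chain: 3


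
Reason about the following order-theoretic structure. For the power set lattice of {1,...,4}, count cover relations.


A cover relation a -< b holds when a < b with no c strictly between.
Cover relations:
  {} -< {1}
  {} -< {2}
  {} -< {3}
  {} -< {4}
  {1} -< {1,2}
  {1} -< {1,3}
  {1} -< {1,4}
  {2} -< {1,2}
  ...24 more
Total: 32


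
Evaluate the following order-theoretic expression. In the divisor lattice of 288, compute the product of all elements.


Divisors of 288: [1, 2, 3, 4, 6, 8, 9, 12, 16, 18, 24, 32, 36, 48, 72, 96, 144, 288]
Product = n^(d(n)/2) = 288^(18/2)
Product = 13631146639813244878848


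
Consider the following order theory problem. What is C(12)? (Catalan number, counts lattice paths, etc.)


C(n) = C(2n, n) / (n+1).
C(24, 12) = 2704156
C(12) = 2704156 / 13 = 208012


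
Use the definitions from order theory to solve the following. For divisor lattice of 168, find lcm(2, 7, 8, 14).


In a divisor lattice, join = lcm (least common multiple).
Compute lcm iteratively: start with first element, then lcm(current, next).
Elements: [2, 7, 8, 14]
lcm(2,7) = 14
lcm(14,8) = 56
lcm(56,14) = 56
Final lcm = 56


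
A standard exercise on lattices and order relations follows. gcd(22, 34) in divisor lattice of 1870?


Meet=gcd.
gcd(22,34)=2


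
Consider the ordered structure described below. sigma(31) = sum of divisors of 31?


sigma(n) = sum of divisors.
Divisors of 31: [1, 31]
Sum = 32


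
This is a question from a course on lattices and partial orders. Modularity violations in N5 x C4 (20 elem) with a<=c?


Modular law: if a <= c then a v (b ^ c) = (a v b) ^ c.
Check all triples (a,b,c) with a <= c among 20 elements.
  e.g. a=(a,0), b=(c,0), c=(b,0): lhs=(a,0) != rhs=(b,0)
  e.g. a=(a,0), b=(c,1), c=(b,0): lhs=(a,0) != rhs=(b,0)
Total violating triples: 40


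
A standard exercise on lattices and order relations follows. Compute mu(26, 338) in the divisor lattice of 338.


In a divisor lattice, mu(a,b) = mu(b/a) where mu is the classical Mobius function.
b/a = 338/26 = 13
Prime factorization of 13: primes [13]
13 is squarefree with 1 prime factor(s), so mu(13) = (-1)^1 = -1


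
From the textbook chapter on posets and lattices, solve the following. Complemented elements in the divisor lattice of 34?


An element a is complemented if some b has a meet b = bottom, a join b = top.
a is complemented iff gcd(a, n/a)=1, i.e. a is a unitary divisor of 34.
Complemented elements: 1, 2, 17, 34
Count: 4


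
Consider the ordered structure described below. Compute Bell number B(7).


B(n) = number of set partitions of an n-element set.
B(n) satisfies the recurrence: B(n+1) = sum_k C(n,k)*B(k).
B(7) = 877


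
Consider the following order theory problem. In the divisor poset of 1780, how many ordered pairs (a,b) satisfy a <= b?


The order relation is {(a,b) : a <= b}, reflexive so it includes (a,a).
Examples: (1,1), (1,10), (1,178), (1,1780), (1,2), ...
Total ordered pairs: 54


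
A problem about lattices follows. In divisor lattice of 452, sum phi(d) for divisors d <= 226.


Divisors of 452 up to 226: [1, 2, 4, 113, 226]
phi values: [1, 1, 2, 112, 112]
Sum = 228


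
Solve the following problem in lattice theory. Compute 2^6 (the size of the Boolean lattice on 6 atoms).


Power set = 2^n.
2^6 = 64


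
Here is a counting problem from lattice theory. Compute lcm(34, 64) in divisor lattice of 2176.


In a divisor lattice, join = lcm (least common multiple).
gcd(34,64) = 2
lcm(34,64) = 34*64/gcd = 2176/2 = 1088


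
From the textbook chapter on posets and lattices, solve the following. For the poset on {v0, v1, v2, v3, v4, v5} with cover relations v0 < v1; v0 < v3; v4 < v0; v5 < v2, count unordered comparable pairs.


A comparable pair {a,b} has a < b or b < a in the order.
Count unordered pairs where one element is strictly below the other.
Examples: {v0,v1}, {v0,v3}, {v0,v4}, {v1,v4}, ...
Total comparable pairs: 6


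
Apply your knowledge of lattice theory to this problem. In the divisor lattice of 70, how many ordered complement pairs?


Complement pair (a,b): a meet b = bottom, a join b = top.
Here: gcd(a,b)=1 and lcm(a,b)=70, i.e. a*b=70 with a,b coprime.
Pairs found: (1,70), (2,35), (5,14), (7,10), ... (4 more)
Total ordered pairs: 8


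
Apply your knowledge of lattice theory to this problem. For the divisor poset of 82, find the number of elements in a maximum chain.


A chain is a totally ordered subset; we count the number of elements in a maximum chain.
Compute, for each element x, the size of the longest chain ending at x:
  1: 1
  2: 2
  41: 2
  82: 3
A maximum chain: 1 < 2 < 82
Number of elements in the longest chain: 3


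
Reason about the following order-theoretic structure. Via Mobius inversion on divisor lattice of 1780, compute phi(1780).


phi(n) = n * prod_{p|n} (1 - 1/p).
Prime divisors of 1780: [2, 5, 89]
phi(1780) = 1780 * (1 - 1/2) * (1 - 1/5) * (1 - 1/89)
phi(1780) = 704


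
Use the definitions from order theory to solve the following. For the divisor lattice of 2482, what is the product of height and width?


Height = length of longest chain minus 1; width = size of largest antichain.
A maximum chain: 1 | 73 | 1241 | 2482  (height 3).
A maximum antichain: {2, 17, 73}  (width 3).
Product = 3 * 3 = 9


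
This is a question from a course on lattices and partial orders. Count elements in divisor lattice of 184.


Divisors of 184: [1, 2, 4, 8, 23, 46, 92, 184]
Count: 8


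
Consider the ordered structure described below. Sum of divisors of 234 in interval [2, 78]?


Interval [2,78] in divisors of 234: [2, 6, 26, 78]
Sum = 112


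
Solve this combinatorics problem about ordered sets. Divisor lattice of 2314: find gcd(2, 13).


In a divisor lattice, meet = gcd (greatest common divisor).
By Euclidean algorithm or factoring: gcd(2,13) = 1


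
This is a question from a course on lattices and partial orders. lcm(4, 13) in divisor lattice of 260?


Join=lcm.
gcd(4,13)=1
lcm=52


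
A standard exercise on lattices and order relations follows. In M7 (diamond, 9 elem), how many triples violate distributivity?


Distributive law: a ^ (b v c) = (a ^ b) v (a ^ c).
Check all 9^3 = 729 ordered triples (a,b,c).
  e.g. a=a1, b=a2, c=a3: lhs=a1 != rhs=0
  e.g. a=a1, b=a2, c=a4: lhs=a1 != rhs=0
Total violating triples: 210


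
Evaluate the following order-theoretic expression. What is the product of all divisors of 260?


Divisors of 260: [1, 2, 4, 5, 10, 13, 20, 26, 52, 65, 130, 260]
Product = n^(d(n)/2) = 260^(12/2)
Product = 308915776000000


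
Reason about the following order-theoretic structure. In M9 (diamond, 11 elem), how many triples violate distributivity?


Distributive law: a ^ (b v c) = (a ^ b) v (a ^ c).
Check all 11^3 = 1331 ordered triples (a,b,c).
  e.g. a=a1, b=a2, c=a3: lhs=a1 != rhs=0
  e.g. a=a1, b=a2, c=a4: lhs=a1 != rhs=0
Total violating triples: 504


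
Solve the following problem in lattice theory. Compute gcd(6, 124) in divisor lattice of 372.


In a divisor lattice, meet = gcd (greatest common divisor).
By Euclidean algorithm or factoring: gcd(6,124) = 2


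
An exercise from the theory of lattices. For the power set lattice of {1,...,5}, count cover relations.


A cover relation a -< b holds when a < b with no c strictly between.
Cover relations:
  {} -< {1}
  {} -< {2}
  {} -< {3}
  {} -< {4}
  {} -< {5}
  {1} -< {1,2}
  {1} -< {1,3}
  {1} -< {1,4}
  ...72 more
Total: 80


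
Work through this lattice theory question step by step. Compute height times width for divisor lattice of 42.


Height = length of longest chain minus 1; width = size of largest antichain.
A maximum chain: 1 | 7 | 21 | 42  (height 3).
A maximum antichain: {2, 3, 7}  (width 3).
Product = 3 * 3 = 9


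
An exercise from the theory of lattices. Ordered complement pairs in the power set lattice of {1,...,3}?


Complement pair (a,b): a meet b = bottom, a join b = top.
Here: A intersect B = {} and A union B = {1,...,3}.
Pairs found: ({},{1,2,3}), ({1},{2,3}), ({2},{1,3}), ({3},{1,2}), ... (4 more)
Total ordered pairs: 8


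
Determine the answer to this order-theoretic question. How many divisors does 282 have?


Divisors of 282: [1, 2, 3, 6, 47, 94, 141, 282]
Count: 8


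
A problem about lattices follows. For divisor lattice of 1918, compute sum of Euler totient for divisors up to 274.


Divisors of 1918 up to 274: [1, 2, 7, 14, 137, 274]
phi values: [1, 1, 6, 6, 136, 136]
Sum = 286


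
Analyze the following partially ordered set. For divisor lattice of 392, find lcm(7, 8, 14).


In a divisor lattice, join = lcm (least common multiple).
Compute lcm iteratively: start with first element, then lcm(current, next).
Elements: [7, 8, 14]
lcm(7,8) = 56
lcm(56,14) = 56
Final lcm = 56


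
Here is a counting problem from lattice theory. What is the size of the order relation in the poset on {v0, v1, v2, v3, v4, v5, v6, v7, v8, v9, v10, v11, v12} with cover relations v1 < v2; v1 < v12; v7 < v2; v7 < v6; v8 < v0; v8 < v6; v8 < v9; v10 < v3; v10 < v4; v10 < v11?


The order relation is {(a,b) : a <= b}, reflexive so it includes (a,a).
Examples: (v0,v0), (v1,v1), (v1,v12), (v1,v2), (v10,v10), ...
Total ordered pairs: 23


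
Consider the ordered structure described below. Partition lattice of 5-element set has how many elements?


B(n) = number of set partitions of an n-element set.
B(n) satisfies the recurrence: B(n+1) = sum_k C(n,k)*B(k).
B(5) = 52


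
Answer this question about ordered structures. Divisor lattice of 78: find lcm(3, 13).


In a divisor lattice, join = lcm (least common multiple).
gcd(3,13) = 1
lcm(3,13) = 3*13/gcd = 39/1 = 39


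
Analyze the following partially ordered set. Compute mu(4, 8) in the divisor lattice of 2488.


In a divisor lattice, mu(a,b) = mu(b/a) where mu is the classical Mobius function.
b/a = 8/4 = 2
Prime factorization of 2: primes [2]
2 is squarefree with 1 prime factor(s), so mu(2) = (-1)^1 = -1


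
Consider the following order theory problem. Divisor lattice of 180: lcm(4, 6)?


Join=lcm.
gcd(4,6)=2
lcm=12


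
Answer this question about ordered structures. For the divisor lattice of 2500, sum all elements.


sigma(n) = sum of divisors.
Divisors of 2500: [1, 2, 4, 5, 10, 20, 25, 50, 100, 125, 250, 500, 625, 1250, 2500]
Sum = 5467


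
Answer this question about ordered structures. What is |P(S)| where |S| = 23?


Power set = 2^n.
2^23 = 8388608


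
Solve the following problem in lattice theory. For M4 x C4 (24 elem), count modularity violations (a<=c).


Modular law: if a <= c then a v (b ^ c) = (a v b) ^ c.
Check all triples (a,b,c) with a <= c among 24 elements.
This lattice is modular (diamonds M_m and their chain-products are modular).
Total violating triples: 0


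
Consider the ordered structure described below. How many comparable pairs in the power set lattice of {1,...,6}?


A comparable pair {a,b} has a < b or b < a in the order.
Count unordered pairs where one element is strictly below the other.
Examples: {{},{1}}, {{},{2}}, {{},{3}}, {{},{4}}, ...
Total comparable pairs: 665


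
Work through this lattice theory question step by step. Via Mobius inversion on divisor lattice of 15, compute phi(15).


phi(n) = n * prod_{p|n} (1 - 1/p).
Prime divisors of 15: [3, 5]
phi(15) = 15 * (1 - 1/3) * (1 - 1/5)
phi(15) = 8


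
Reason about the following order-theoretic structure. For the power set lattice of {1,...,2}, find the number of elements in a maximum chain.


A chain is a totally ordered subset; we count the number of elements in a maximum chain.
Compute, for each element x, the size of the longest chain ending at x:
  {}: 1
  {1}: 2
  {2}: 2
  {1,2}: 3
A maximum chain: {} < {1} < {1,2}
Number of elements in the longest chain: 3


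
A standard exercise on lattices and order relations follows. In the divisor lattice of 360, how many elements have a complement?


An element a is complemented if some b has a meet b = bottom, a join b = top.
a is complemented iff gcd(a, n/a)=1, i.e. a is a unitary divisor of 360.
Complemented elements: 1, 5, 8, 9, 40, 45, ... (2 more)
Count: 8


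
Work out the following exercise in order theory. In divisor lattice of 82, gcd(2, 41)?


Meet=gcd.
gcd(2,41)=1


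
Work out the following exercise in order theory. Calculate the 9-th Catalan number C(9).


C(n) = C(2n, n) / (n+1).
C(18, 9) = 48620
C(9) = 48620 / 10 = 4862


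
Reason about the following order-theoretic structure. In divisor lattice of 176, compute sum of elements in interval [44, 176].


Interval [44,176] in divisors of 176: [44, 88, 176]
Sum = 308


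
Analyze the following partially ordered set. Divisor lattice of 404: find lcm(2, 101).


In a divisor lattice, join = lcm (least common multiple).
gcd(2,101) = 1
lcm(2,101) = 2*101/gcd = 202/1 = 202


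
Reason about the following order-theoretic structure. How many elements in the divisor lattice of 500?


Divisors of 500: [1, 2, 4, 5, 10, 20, 25, 50, 100, 125, 250, 500]
Count: 12


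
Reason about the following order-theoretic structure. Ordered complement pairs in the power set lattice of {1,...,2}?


Complement pair (a,b): a meet b = bottom, a join b = top.
Here: A intersect B = {} and A union B = {1,...,2}.
Pairs found: ({},{1,2}), ({1},{2}), ({2},{1}), ({1,2},{})
Total ordered pairs: 4


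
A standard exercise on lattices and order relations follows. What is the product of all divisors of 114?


Divisors of 114: [1, 2, 3, 6, 19, 38, 57, 114]
Product = n^(d(n)/2) = 114^(8/2)
Product = 168896016


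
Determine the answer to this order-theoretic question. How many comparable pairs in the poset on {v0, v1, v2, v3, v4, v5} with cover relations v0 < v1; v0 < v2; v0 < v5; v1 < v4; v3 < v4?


A comparable pair {a,b} has a < b or b < a in the order.
Count unordered pairs where one element is strictly below the other.
Examples: {v0,v1}, {v0,v2}, {v0,v4}, {v0,v5}, ...
Total comparable pairs: 6


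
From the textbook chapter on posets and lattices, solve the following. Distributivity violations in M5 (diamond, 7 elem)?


Distributive law: a ^ (b v c) = (a ^ b) v (a ^ c).
Check all 7^3 = 343 ordered triples (a,b,c).
  e.g. a=a1, b=a2, c=a3: lhs=a1 != rhs=0
  e.g. a=a1, b=a2, c=a4: lhs=a1 != rhs=0
Total violating triples: 60


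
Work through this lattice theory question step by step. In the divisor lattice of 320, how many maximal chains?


A maximal chain goes from the minimum element to a maximal element via cover relations.
Counting all min-to-max paths in the cover graph.
Total maximal chains: 7


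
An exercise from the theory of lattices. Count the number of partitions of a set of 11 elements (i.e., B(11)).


B(n) = number of set partitions of an n-element set.
B(n) satisfies the recurrence: B(n+1) = sum_k C(n,k)*B(k).
B(11) = 678570


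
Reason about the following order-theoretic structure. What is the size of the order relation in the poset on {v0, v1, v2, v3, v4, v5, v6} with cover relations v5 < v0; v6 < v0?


The order relation is {(a,b) : a <= b}, reflexive so it includes (a,a).
Examples: (v0,v0), (v1,v1), (v2,v2), (v3,v3), (v4,v4), ...
Total ordered pairs: 9


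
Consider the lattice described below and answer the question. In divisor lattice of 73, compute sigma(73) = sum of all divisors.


sigma(n) = sum of divisors.
Divisors of 73: [1, 73]
Sum = 74


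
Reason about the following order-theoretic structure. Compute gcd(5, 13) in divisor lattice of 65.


In a divisor lattice, meet = gcd (greatest common divisor).
By Euclidean algorithm or factoring: gcd(5,13) = 1


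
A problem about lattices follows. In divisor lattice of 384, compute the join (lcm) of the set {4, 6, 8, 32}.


In a divisor lattice, join = lcm (least common multiple).
Compute lcm iteratively: start with first element, then lcm(current, next).
Elements: [4, 6, 8, 32]
lcm(4,6) = 12
lcm(12,8) = 24
lcm(24,32) = 96
Final lcm = 96


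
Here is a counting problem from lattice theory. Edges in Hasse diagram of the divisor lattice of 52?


A cover relation a -< b holds when a < b with no c strictly between.
Cover relations:
  1 -< 2
  1 -< 13
  2 -< 4
  2 -< 26
  4 -< 52
  13 -< 26
  26 -< 52
Total: 7


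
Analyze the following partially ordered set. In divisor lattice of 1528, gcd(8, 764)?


Meet=gcd.
gcd(8,764)=4


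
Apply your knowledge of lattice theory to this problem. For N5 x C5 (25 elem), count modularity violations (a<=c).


Modular law: if a <= c then a v (b ^ c) = (a v b) ^ c.
Check all triples (a,b,c) with a <= c among 25 elements.
  e.g. a=(a,0), b=(c,0), c=(b,0): lhs=(a,0) != rhs=(b,0)
  e.g. a=(a,0), b=(c,1), c=(b,0): lhs=(a,0) != rhs=(b,0)
Total violating triples: 75


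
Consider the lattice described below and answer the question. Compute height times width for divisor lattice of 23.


Height = length of longest chain minus 1; width = size of largest antichain.
A maximum chain: 1 | 23  (height 1).
A maximum antichain: {1}  (width 1).
Product = 1 * 1 = 1


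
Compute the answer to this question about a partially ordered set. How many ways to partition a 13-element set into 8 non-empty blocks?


S(n,k) = k*S(n-1,k) + S(n-1,k-1).
S(12,8) = 159027, S(12,7) = 627396
S(13,8) = 8*159027 + 627396 = 1272216 + 627396
S(13,8) = 1899612


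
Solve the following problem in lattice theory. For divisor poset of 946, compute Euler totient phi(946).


phi(n) = n * prod_{p|n} (1 - 1/p).
Prime divisors of 946: [2, 11, 43]
phi(946) = 946 * (1 - 1/2) * (1 - 1/11) * (1 - 1/43)
phi(946) = 420


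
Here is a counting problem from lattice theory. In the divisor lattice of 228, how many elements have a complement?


An element a is complemented if some b has a meet b = bottom, a join b = top.
a is complemented iff gcd(a, n/a)=1, i.e. a is a unitary divisor of 228.
Complemented elements: 1, 3, 4, 12, 19, 57, ... (2 more)
Count: 8


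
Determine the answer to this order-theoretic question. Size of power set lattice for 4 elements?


Power set = 2^n.
2^4 = 16


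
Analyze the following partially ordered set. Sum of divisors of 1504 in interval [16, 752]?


Interval [16,752] in divisors of 1504: [16, 752]
Sum = 768


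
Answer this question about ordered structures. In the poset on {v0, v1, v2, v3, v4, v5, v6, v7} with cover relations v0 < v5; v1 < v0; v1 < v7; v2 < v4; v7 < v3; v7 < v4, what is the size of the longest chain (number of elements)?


A chain is a totally ordered subset; we count the number of elements in a maximum chain.
Compute, for each element x, the size of the longest chain ending at x:
  v1: 1
  v2: 1
  v6: 1
  v0: 2
  v7: 2
  v3: 3
  ...
A maximum chain: v1 < v7 < v3
Number of elements in the longest chain: 3


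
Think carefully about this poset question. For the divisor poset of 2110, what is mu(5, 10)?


In a divisor lattice, mu(a,b) = mu(b/a) where mu is the classical Mobius function.
b/a = 10/5 = 2
Prime factorization of 2: primes [2]
2 is squarefree with 1 prime factor(s), so mu(2) = (-1)^1 = -1


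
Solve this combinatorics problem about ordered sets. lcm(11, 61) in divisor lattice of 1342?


Join=lcm.
gcd(11,61)=1
lcm=671


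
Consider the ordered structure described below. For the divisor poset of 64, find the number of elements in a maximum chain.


A chain is a totally ordered subset; we count the number of elements in a maximum chain.
Compute, for each element x, the size of the longest chain ending at x:
  1: 1
  2: 2
  4: 3
  8: 4
  16: 5
  32: 6
  ...
A maximum chain: 1 < 2 < 4 < 8 < 16 < 32 < 64
Number of elements in the longest chain: 7
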